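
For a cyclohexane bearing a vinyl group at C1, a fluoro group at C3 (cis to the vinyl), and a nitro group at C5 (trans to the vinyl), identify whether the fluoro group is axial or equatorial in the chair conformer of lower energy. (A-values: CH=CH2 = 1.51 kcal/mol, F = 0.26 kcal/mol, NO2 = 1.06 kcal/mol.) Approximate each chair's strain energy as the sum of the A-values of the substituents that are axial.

equatorial

Chair I (vinyl axial, fluoro axial, nitro equatorial): E = 1.77 kcal/mol.
Chair II (vinyl equatorial, fluoro equatorial, nitro axial): E = 1.06 kcal/mol.
Chair II is the more stable (lower-energy) conformer, and in that chair the fluoro group is equatorial.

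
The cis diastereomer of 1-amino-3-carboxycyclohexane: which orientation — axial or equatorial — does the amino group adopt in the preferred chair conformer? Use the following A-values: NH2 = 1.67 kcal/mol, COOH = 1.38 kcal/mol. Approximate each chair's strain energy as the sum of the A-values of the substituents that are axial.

equatorial

C1 and C3 have the same parity, so for the cis isomer the two substituents are e,e in one chair and a,a in the other.
Chair I (amino axial, carboxyl axial): E = 3.05 kcal/mol.
Chair II (amino equatorial, carboxyl equatorial): E = 0.00 kcal/mol.
Chair II is the more stable (lower-energy) conformer, and in that chair the amino group is equatorial.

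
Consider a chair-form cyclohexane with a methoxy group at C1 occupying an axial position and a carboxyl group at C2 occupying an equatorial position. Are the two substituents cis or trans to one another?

C1 and C2 have opposite parity, so their axial bonds point in opposite directions.
With opposite-parity carbons, two substituents on the same face are one axial and one equatorial; opposite faces give both axial or both equatorial.
Here the groups are axial/equatorial → same face → cis.

cis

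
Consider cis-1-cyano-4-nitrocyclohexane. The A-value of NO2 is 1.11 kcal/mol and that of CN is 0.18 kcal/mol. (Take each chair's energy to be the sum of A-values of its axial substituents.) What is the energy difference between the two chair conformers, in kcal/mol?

0.93 kcal/mol

C1 and C4 have opposite parity, so for the cis isomer the two substituents are one axial and one equatorial in each chair.
Chair I (nitro axial, cyano equatorial): E = 1.11 kcal/mol.
Chair II (nitro equatorial, cyano axial): E = 0.18 kcal/mol.
ΔE = 1.11 − 0.18 = 0.93 kcal/mol; chair II is more stable.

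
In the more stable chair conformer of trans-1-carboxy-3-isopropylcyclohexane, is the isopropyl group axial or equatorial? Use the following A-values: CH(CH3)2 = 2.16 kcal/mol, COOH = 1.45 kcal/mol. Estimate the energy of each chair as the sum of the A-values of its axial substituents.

equatorial

C1 and C3 have the same parity, so for the trans isomer the two substituents are one axial and one equatorial in each chair.
Chair I (isopropyl axial, carboxyl equatorial): E = 2.16 kcal/mol.
Chair II (isopropyl equatorial, carboxyl axial): E = 1.45 kcal/mol.
Chair II is the more stable (lower-energy) conformer, and in that chair the isopropyl group is equatorial.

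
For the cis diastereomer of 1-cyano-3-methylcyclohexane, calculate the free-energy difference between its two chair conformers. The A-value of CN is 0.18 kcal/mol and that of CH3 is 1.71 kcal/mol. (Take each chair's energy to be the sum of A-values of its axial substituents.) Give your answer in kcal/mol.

C1 and C3 have the same parity, so for the cis isomer the two substituents are e,e in one chair and a,a in the other.
Chair I (cyano axial, methyl axial): E = 1.89 kcal/mol.
Chair II (cyano equatorial, methyl equatorial): E = 0.00 kcal/mol.
ΔE = 1.89 − 0.00 = 1.89 kcal/mol; chair II is more stable.

1.89 kcal/mol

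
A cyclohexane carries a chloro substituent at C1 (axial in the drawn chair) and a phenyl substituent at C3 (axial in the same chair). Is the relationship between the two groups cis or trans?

C1 and C3 have the same parity, so their axial bonds point in the same direction.
With same-parity carbons, two substituents on the same face are both axial or both equatorial; opposite faces give one of each.
Here the groups are axial/axial → same face → cis.

cis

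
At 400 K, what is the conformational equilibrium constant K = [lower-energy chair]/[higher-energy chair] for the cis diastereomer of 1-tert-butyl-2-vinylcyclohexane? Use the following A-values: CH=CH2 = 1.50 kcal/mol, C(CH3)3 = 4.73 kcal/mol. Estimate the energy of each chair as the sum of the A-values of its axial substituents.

K ≈ 58.2

C1 and C2 have opposite parity, so for the cis isomer the two substituents are one axial and one equatorial in each chair.
Chair I (vinyl axial, tert-butyl equatorial): E = 1.50 kcal/mol; chair II (vinyl equatorial, tert-butyl axial): E = 4.73 kcal/mol.
ΔG = 3.23 kcal/mol between the two chairs.
K = exp(ΔG/RT) with R = 1.987×10⁻³ kcal mol⁻¹ K⁻¹ and T = 400 K gives K ≈ 58.2.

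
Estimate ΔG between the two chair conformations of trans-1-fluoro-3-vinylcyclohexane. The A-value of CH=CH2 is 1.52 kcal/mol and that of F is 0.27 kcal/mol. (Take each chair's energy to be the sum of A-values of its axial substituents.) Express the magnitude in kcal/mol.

1.25 kcal/mol

C1 and C3 have the same parity, so for the trans isomer the two substituents are one axial and one equatorial in each chair.
Chair I (vinyl axial, fluoro equatorial): E = 1.52 kcal/mol.
Chair II (vinyl equatorial, fluoro axial): E = 0.27 kcal/mol.
ΔE = 1.52 − 0.27 = 1.25 kcal/mol; chair II is more stable.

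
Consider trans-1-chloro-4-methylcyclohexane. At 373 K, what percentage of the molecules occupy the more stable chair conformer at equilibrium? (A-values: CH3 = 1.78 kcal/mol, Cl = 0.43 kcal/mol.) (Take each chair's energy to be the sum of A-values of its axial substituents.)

C1 and C4 have opposite parity, so for the trans isomer the two substituents are e,e in one chair and a,a in the other.
Chair I (methyl axial, chloro axial): E = 2.21 kcal/mol; chair II (methyl equatorial, chloro equatorial): E = 0.00 kcal/mol.
ΔG = 2.21 kcal/mol between the two chairs.
K = exp(ΔG/RT) with R = 1.987×10⁻³ kcal mol⁻¹ K⁻¹ and T = 373 K gives K ≈ 19.7.
Fraction in the lower-energy chair = K/(K+1) = 95.2%.

95.2%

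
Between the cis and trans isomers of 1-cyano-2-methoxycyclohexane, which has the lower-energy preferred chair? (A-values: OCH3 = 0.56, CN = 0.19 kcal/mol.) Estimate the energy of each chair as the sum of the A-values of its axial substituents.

At 1,2 positions (parity opposite): cis → (a,e or e,a); trans → (e,e or a,a).
Best chair for cis: E = 0.19 kcal/mol; best chair for trans: E = 0.00 kcal/mol.
The trans isomer is lower by 0.19 kcal/mol.

trans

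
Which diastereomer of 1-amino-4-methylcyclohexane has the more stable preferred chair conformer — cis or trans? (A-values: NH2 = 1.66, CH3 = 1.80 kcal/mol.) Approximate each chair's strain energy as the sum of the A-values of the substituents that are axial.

At 1,4 positions (parity opposite): cis → (a,e or e,a); trans → (e,e or a,a).
Best chair for cis: E = 1.66 kcal/mol; best chair for trans: E = 0.00 kcal/mol.
The trans isomer is lower by 1.66 kcal/mol.

trans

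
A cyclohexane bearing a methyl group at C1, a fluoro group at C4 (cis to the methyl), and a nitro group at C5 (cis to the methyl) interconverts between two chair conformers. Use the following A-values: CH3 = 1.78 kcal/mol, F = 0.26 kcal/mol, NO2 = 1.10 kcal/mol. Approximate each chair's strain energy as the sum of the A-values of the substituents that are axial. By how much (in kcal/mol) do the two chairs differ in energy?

2.62 kcal/mol

Chair I (methyl axial, fluoro equatorial, nitro axial): E = 2.88 kcal/mol.
Chair II (methyl equatorial, fluoro axial, nitro equatorial): E = 0.26 kcal/mol.
ΔE = 2.88 − 0.26 = 2.62 kcal/mol; chair II is more stable.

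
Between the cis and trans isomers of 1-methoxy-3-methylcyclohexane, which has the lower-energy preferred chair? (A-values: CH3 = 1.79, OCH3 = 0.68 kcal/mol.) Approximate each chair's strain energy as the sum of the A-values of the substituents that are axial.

At 1,3 positions (parity same): cis → (e,e or a,a); trans → (a,e or e,a).
Best chair for cis: E = 0.00 kcal/mol; best chair for trans: E = 0.68 kcal/mol.
The cis isomer is lower by 0.68 kcal/mol.

cis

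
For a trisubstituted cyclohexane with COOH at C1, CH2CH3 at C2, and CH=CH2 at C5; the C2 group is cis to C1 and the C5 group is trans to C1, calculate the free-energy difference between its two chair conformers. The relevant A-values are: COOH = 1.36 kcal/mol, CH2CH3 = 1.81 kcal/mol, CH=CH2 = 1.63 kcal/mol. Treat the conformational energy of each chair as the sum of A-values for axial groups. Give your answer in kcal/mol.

2.08 kcal/mol

Chair I (carboxyl axial, ethyl equatorial, vinyl equatorial): E = 1.36 kcal/mol.
Chair II (carboxyl equatorial, ethyl axial, vinyl axial): E = 3.44 kcal/mol.
ΔE = 3.44 − 1.36 = 2.08 kcal/mol; chair I is more stable.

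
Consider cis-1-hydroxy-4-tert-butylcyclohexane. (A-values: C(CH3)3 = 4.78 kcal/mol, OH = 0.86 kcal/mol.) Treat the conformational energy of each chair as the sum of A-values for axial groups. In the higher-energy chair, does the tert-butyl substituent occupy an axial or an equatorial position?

C1 and C4 have opposite parity, so for the cis isomer the two substituents are one axial and one equatorial in each chair.
Chair I (tert-butyl axial, hydroxyl equatorial): E = 4.78 kcal/mol.
Chair II (tert-butyl equatorial, hydroxyl axial): E = 0.86 kcal/mol.
Chair I is the less stable (higher-energy) conformer, and in that chair the tert-butyl group is axial.

axial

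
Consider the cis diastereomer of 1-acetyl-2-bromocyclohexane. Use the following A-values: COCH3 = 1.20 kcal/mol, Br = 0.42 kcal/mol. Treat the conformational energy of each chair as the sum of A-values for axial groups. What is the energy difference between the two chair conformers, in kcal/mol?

0.78 kcal/mol

C1 and C2 have opposite parity, so for the cis isomer the two substituents are one axial and one equatorial in each chair.
Chair I (acetyl axial, bromo equatorial): E = 1.20 kcal/mol.
Chair II (acetyl equatorial, bromo axial): E = 0.42 kcal/mol.
ΔE = 1.20 − 0.42 = 0.78 kcal/mol; chair II is more stable.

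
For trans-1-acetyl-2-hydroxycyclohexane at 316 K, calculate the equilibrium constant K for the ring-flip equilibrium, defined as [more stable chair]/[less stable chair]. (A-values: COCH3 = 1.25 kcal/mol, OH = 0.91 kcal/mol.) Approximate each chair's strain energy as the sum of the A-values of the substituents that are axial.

C1 and C2 have opposite parity, so for the trans isomer the two substituents are e,e in one chair and a,a in the other.
Chair I (acetyl axial, hydroxyl axial): E = 2.16 kcal/mol; chair II (acetyl equatorial, hydroxyl equatorial): E = 0.00 kcal/mol.
ΔG = 2.16 kcal/mol between the two chairs.
K = exp(ΔG/RT) with R = 1.987×10⁻³ kcal mol⁻¹ K⁻¹ and T = 316 K gives K ≈ 31.2.

K ≈ 31.2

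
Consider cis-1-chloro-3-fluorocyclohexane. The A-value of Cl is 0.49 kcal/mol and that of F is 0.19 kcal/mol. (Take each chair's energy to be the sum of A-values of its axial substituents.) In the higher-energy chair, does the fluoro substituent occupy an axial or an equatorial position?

C1 and C3 have the same parity, so for the cis isomer the two substituents are e,e in one chair and a,a in the other.
Chair I (chloro axial, fluoro axial): E = 0.68 kcal/mol.
Chair II (chloro equatorial, fluoro equatorial): E = 0.00 kcal/mol.
Chair I is the less stable (higher-energy) conformer, and in that chair the fluoro group is axial.

axial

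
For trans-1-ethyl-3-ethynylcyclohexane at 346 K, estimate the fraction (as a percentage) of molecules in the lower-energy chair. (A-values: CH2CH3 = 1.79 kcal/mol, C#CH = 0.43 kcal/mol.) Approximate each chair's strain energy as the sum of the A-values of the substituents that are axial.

C1 and C3 have the same parity, so for the trans isomer the two substituents are one axial and one equatorial in each chair.
Chair I (ethyl axial, ethynyl equatorial): E = 1.79 kcal/mol; chair II (ethyl equatorial, ethynyl axial): E = 0.43 kcal/mol.
ΔG = 1.36 kcal/mol between the two chairs.
K = exp(ΔG/RT) with R = 1.987×10⁻³ kcal mol⁻¹ K⁻¹ and T = 346 K gives K ≈ 7.23.
Fraction in the lower-energy chair = K/(K+1) = 87.8%.

87.8%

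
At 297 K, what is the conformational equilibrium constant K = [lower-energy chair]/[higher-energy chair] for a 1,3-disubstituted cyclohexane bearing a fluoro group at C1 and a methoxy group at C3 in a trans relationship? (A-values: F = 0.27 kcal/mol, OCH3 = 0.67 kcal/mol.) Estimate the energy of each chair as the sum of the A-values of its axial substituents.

C1 and C3 have the same parity, so for the trans isomer the two substituents are one axial and one equatorial in each chair.
Chair I (fluoro axial, methoxy equatorial): E = 0.27 kcal/mol; chair II (fluoro equatorial, methoxy axial): E = 0.67 kcal/mol.
ΔG = 0.40 kcal/mol between the two chairs.
K = exp(ΔG/RT) with R = 1.987×10⁻³ kcal mol⁻¹ K⁻¹ and T = 297 K gives K ≈ 1.97.

K ≈ 1.97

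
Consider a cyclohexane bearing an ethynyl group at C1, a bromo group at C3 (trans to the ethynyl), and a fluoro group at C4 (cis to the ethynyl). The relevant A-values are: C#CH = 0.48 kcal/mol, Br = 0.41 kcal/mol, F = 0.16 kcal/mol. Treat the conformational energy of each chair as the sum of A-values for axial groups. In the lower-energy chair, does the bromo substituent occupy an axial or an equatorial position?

Chair I (ethynyl axial, bromo equatorial, fluoro equatorial): E = 0.48 kcal/mol.
Chair II (ethynyl equatorial, bromo axial, fluoro axial): E = 0.57 kcal/mol.
Chair I is the more stable (lower-energy) conformer, and in that chair the bromo group is equatorial.

equatorial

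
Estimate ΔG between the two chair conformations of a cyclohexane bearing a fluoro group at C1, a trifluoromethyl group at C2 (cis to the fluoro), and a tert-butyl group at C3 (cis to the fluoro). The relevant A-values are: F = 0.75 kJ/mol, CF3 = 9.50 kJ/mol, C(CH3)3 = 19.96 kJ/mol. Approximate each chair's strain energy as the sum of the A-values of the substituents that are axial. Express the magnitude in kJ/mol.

11.21 kJ/mol

Chair I (fluoro axial, trifluoromethyl equatorial, tert-butyl axial): E = 20.71 kJ/mol.
Chair II (fluoro equatorial, trifluoromethyl axial, tert-butyl equatorial): E = 9.50 kJ/mol.
ΔE = 20.71 − 9.50 = 11.21 kJ/mol; chair II is more stable.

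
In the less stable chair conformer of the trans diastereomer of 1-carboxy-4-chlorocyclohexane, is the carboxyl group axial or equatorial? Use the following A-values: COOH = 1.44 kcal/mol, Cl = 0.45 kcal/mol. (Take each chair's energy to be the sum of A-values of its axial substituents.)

C1 and C4 have opposite parity, so for the trans isomer the two substituents are e,e in one chair and a,a in the other.
Chair I (carboxyl axial, chloro axial): E = 1.89 kcal/mol.
Chair II (carboxyl equatorial, chloro equatorial): E = 0.00 kcal/mol.
Chair I is the less stable (higher-energy) conformer, and in that chair the carboxyl group is axial.

axial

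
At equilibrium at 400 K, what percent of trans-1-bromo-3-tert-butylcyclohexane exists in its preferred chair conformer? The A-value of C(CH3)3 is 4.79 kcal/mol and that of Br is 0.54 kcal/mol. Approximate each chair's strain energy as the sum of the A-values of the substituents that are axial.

C1 and C3 have the same parity, so for the trans isomer the two substituents are one axial and one equatorial in each chair.
Chair I (tert-butyl axial, bromo equatorial): E = 4.79 kcal/mol; chair II (tert-butyl equatorial, bromo axial): E = 0.54 kcal/mol.
ΔG = 4.25 kcal/mol between the two chairs.
K = exp(ΔG/RT) with R = 1.987×10⁻³ kcal mol⁻¹ K⁻¹ and T = 400 K gives K ≈ 210.
Fraction in the lower-energy chair = K/(K+1) = 99.5%.

99.5%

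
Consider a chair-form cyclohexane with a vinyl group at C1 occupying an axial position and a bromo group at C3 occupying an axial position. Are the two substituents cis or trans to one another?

C1 and C3 have the same parity, so their axial bonds point in the same direction.
With same-parity carbons, two substituents on the same face are both axial or both equatorial; opposite faces give one of each.
Here the groups are axial/axial → same face → cis.

cis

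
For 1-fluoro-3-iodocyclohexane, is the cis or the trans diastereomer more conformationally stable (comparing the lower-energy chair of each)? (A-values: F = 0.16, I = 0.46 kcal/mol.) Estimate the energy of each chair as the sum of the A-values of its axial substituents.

At 1,3 positions (parity same): cis → (e,e or a,a); trans → (a,e or e,a).
Best chair for cis: E = 0.00 kcal/mol; best chair for trans: E = 0.16 kcal/mol.
The cis isomer is lower by 0.16 kcal/mol.

cis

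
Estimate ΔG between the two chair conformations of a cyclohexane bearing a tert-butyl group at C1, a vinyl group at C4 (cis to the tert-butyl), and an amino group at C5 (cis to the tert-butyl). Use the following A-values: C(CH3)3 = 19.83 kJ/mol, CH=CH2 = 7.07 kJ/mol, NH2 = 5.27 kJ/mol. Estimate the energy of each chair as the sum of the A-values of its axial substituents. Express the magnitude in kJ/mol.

18.03 kJ/mol

Chair I (tert-butyl axial, vinyl equatorial, amino axial): E = 25.10 kJ/mol.
Chair II (tert-butyl equatorial, vinyl axial, amino equatorial): E = 7.07 kJ/mol.
ΔE = 25.10 − 7.07 = 18.03 kJ/mol; chair II is more stable.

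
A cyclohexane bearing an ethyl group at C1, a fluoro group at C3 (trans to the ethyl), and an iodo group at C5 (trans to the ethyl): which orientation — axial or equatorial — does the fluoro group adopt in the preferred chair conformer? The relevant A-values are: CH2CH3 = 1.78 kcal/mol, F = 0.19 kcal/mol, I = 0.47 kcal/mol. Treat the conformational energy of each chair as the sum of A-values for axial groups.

axial

Chair I (ethyl axial, fluoro equatorial, iodo equatorial): E = 1.78 kcal/mol.
Chair II (ethyl equatorial, fluoro axial, iodo axial): E = 0.66 kcal/mol.
Chair II is the more stable (lower-energy) conformer, and in that chair the fluoro group is axial.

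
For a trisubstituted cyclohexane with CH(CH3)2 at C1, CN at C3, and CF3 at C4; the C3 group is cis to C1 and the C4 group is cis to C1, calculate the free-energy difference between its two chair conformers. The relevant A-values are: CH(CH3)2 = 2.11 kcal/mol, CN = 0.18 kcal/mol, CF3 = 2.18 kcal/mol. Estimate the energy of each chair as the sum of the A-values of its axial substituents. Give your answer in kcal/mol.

Chair I (isopropyl axial, cyano axial, trifluoromethyl equatorial): E = 2.29 kcal/mol.
Chair II (isopropyl equatorial, cyano equatorial, trifluoromethyl axial): E = 2.18 kcal/mol.
ΔE = 2.29 − 2.18 = 0.11 kcal/mol; chair II is more stable.

0.11 kcal/mol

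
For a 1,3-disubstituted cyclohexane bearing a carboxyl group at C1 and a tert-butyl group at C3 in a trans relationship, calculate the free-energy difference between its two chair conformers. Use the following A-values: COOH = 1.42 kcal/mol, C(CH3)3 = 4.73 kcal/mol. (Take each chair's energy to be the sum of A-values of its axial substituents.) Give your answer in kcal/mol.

3.31 kcal/mol

C1 and C3 have the same parity, so for the trans isomer the two substituents are one axial and one equatorial in each chair.
Chair I (carboxyl axial, tert-butyl equatorial): E = 1.42 kcal/mol.
Chair II (carboxyl equatorial, tert-butyl axial): E = 4.73 kcal/mol.
ΔE = 4.73 − 1.42 = 3.31 kcal/mol; chair I is more stable.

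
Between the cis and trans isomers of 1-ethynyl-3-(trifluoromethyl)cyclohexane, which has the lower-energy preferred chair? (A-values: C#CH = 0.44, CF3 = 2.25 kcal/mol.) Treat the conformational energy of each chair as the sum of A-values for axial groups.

cis

At 1,3 positions (parity same): cis → (e,e or a,a); trans → (a,e or e,a).
Best chair for cis: E = 0.00 kcal/mol; best chair for trans: E = 0.44 kcal/mol.
The cis isomer is lower by 0.44 kcal/mol.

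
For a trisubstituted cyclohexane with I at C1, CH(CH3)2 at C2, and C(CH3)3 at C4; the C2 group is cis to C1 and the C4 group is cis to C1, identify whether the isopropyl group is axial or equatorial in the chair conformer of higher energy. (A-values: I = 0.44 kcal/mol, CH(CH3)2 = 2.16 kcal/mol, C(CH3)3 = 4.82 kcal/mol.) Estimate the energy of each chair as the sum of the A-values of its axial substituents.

Chair I (iodo axial, isopropyl equatorial, tert-butyl equatorial): E = 0.44 kcal/mol.
Chair II (iodo equatorial, isopropyl axial, tert-butyl axial): E = 6.98 kcal/mol.
Chair II is the less stable (higher-energy) conformer, and in that chair the isopropyl group is axial.

axial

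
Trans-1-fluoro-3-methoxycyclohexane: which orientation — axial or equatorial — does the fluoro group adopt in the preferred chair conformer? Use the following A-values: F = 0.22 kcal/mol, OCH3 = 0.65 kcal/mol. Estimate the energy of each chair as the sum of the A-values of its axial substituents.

axial

C1 and C3 have the same parity, so for the trans isomer the two substituents are one axial and one equatorial in each chair.
Chair I (fluoro axial, methoxy equatorial): E = 0.22 kcal/mol.
Chair II (fluoro equatorial, methoxy axial): E = 0.65 kcal/mol.
Chair I is the more stable (lower-energy) conformer, and in that chair the fluoro group is axial.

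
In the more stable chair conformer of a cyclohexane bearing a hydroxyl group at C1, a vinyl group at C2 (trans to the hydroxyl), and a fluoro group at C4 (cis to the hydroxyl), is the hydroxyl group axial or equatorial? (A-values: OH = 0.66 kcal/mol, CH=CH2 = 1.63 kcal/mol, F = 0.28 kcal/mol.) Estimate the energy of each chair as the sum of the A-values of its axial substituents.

Chair I (hydroxyl axial, vinyl axial, fluoro equatorial): E = 2.29 kcal/mol.
Chair II (hydroxyl equatorial, vinyl equatorial, fluoro axial): E = 0.28 kcal/mol.
Chair II is the more stable (lower-energy) conformer, and in that chair the hydroxyl group is equatorial.

equatorial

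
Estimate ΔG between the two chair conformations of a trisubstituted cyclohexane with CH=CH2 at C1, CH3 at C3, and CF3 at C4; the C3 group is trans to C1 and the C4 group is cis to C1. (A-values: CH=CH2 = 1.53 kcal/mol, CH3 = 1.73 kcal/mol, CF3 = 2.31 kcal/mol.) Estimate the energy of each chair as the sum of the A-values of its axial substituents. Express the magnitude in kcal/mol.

Chair I (vinyl axial, methyl equatorial, trifluoromethyl equatorial): E = 1.53 kcal/mol.
Chair II (vinyl equatorial, methyl axial, trifluoromethyl axial): E = 4.04 kcal/mol.
ΔE = 4.04 − 1.53 = 2.51 kcal/mol; chair I is more stable.

2.51 kcal/mol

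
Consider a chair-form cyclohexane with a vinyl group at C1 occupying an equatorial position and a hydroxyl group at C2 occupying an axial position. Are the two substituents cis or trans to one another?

cis

C1 and C2 have opposite parity, so their axial bonds point in opposite directions.
With opposite-parity carbons, two substituents on the same face are one axial and one equatorial; opposite faces give both axial or both equatorial.
Here the groups are equatorial/axial → same face → cis.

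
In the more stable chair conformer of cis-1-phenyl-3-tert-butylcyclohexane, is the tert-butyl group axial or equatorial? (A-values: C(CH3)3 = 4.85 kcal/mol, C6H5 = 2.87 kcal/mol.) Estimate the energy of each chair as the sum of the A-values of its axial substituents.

C1 and C3 have the same parity, so for the cis isomer the two substituents are e,e in one chair and a,a in the other.
Chair I (tert-butyl axial, phenyl axial): E = 7.72 kcal/mol.
Chair II (tert-butyl equatorial, phenyl equatorial): E = 0.00 kcal/mol.
Chair II is the more stable (lower-energy) conformer, and in that chair the tert-butyl group is equatorial.

equatorial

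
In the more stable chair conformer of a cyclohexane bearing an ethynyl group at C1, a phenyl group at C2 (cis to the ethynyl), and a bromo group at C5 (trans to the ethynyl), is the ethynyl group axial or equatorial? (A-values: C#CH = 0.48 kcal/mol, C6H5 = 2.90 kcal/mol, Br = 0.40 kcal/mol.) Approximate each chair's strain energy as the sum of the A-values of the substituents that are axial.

Chair I (ethynyl axial, phenyl equatorial, bromo equatorial): E = 0.48 kcal/mol.
Chair II (ethynyl equatorial, phenyl axial, bromo axial): E = 3.30 kcal/mol.
Chair I is the more stable (lower-energy) conformer, and in that chair the ethynyl group is axial.

axial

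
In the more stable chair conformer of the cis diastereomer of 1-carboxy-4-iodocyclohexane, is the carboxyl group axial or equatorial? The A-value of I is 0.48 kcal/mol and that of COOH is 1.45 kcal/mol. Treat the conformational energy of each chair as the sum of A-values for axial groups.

C1 and C4 have opposite parity, so for the cis isomer the two substituents are one axial and one equatorial in each chair.
Chair I (iodo axial, carboxyl equatorial): E = 0.48 kcal/mol.
Chair II (iodo equatorial, carboxyl axial): E = 1.45 kcal/mol.
Chair I is the more stable (lower-energy) conformer, and in that chair the carboxyl group is equatorial.

equatorial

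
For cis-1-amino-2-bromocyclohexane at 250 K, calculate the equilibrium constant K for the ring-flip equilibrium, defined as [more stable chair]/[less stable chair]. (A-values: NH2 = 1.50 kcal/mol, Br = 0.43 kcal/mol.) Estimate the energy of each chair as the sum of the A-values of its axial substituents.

C1 and C2 have opposite parity, so for the cis isomer the two substituents are one axial and one equatorial in each chair.
Chair I (amino axial, bromo equatorial): E = 1.50 kcal/mol; chair II (amino equatorial, bromo axial): E = 0.43 kcal/mol.
ΔG = 1.07 kcal/mol between the two chairs.
K = exp(ΔG/RT) with R = 1.987×10⁻³ kcal mol⁻¹ K⁻¹ and T = 250 K gives K ≈ 8.62.

K ≈ 8.62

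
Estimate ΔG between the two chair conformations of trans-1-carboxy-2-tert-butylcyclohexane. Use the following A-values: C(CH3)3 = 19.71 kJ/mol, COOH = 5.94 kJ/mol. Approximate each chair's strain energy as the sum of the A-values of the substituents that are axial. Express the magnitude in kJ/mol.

C1 and C2 have opposite parity, so for the trans isomer the two substituents are e,e in one chair and a,a in the other.
Chair I (tert-butyl axial, carboxyl axial): E = 25.65 kJ/mol.
Chair II (tert-butyl equatorial, carboxyl equatorial): E = 0.00 kJ/mol.
ΔE = 25.65 − 0.00 = 25.65 kJ/mol; chair II is more stable.

25.65 kJ/mol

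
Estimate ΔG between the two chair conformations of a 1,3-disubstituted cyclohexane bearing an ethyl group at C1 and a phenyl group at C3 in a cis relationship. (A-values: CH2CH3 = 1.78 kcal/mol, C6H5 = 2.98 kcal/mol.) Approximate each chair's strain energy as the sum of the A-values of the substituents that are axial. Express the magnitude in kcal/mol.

C1 and C3 have the same parity, so for the cis isomer the two substituents are e,e in one chair and a,a in the other.
Chair I (ethyl axial, phenyl axial): E = 4.76 kcal/mol.
Chair II (ethyl equatorial, phenyl equatorial): E = 0.00 kcal/mol.
ΔE = 4.76 − 0.00 = 4.76 kcal/mol; chair II is more stable.

4.76 kcal/mol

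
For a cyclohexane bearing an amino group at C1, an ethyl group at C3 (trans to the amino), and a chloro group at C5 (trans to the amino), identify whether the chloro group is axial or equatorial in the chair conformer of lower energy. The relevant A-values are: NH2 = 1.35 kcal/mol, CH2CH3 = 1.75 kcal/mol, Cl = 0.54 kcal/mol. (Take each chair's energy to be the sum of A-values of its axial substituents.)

Chair I (amino axial, ethyl equatorial, chloro equatorial): E = 1.35 kcal/mol.
Chair II (amino equatorial, ethyl axial, chloro axial): E = 2.29 kcal/mol.
Chair I is the more stable (lower-energy) conformer, and in that chair the chloro group is equatorial.

equatorial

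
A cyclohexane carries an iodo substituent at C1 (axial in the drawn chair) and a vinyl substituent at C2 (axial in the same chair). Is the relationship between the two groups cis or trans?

C1 and C2 have opposite parity, so their axial bonds point in opposite directions.
With opposite-parity carbons, two substituents on the same face are one axial and one equatorial; opposite faces give both axial or both equatorial.
Here the groups are axial/axial → opposite face → trans.

trans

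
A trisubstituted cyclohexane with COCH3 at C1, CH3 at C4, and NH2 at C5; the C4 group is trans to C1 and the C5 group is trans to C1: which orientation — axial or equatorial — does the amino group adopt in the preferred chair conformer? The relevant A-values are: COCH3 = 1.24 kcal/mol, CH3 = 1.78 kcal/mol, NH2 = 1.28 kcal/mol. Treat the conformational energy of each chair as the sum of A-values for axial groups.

axial

Chair I (acetyl axial, methyl axial, amino equatorial): E = 3.02 kcal/mol.
Chair II (acetyl equatorial, methyl equatorial, amino axial): E = 1.28 kcal/mol.
Chair II is the more stable (lower-energy) conformer, and in that chair the amino group is axial.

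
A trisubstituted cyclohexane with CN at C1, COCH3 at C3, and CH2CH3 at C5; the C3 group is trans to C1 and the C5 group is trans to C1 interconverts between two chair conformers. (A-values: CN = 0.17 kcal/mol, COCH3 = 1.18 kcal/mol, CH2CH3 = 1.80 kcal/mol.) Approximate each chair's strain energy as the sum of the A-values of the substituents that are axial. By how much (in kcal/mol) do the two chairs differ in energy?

Chair I (cyano axial, acetyl equatorial, ethyl equatorial): E = 0.17 kcal/mol.
Chair II (cyano equatorial, acetyl axial, ethyl axial): E = 2.98 kcal/mol.
ΔE = 2.98 − 0.17 = 2.81 kcal/mol; chair I is more stable.

2.81 kcal/mol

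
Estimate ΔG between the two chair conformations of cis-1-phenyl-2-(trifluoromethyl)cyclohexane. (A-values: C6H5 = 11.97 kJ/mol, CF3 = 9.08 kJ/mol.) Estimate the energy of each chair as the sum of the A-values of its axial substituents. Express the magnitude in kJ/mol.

C1 and C2 have opposite parity, so for the cis isomer the two substituents are one axial and one equatorial in each chair.
Chair I (phenyl axial, trifluoromethyl equatorial): E = 11.97 kJ/mol.
Chair II (phenyl equatorial, trifluoromethyl axial): E = 9.08 kJ/mol.
ΔE = 11.97 − 9.08 = 2.89 kJ/mol; chair II is more stable.

2.89 kJ/mol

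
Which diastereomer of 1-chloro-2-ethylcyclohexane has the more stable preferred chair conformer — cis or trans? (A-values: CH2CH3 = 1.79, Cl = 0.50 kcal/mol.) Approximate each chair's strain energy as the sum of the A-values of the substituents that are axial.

At 1,2 positions (parity opposite): cis → (a,e or e,a); trans → (e,e or a,a).
Best chair for cis: E = 0.50 kcal/mol; best chair for trans: E = 0.00 kcal/mol.
The trans isomer is lower by 0.50 kcal/mol.

trans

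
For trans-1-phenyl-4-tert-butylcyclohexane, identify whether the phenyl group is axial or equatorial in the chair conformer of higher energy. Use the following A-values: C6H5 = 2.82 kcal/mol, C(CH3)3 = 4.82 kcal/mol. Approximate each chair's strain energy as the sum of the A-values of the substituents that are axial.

axial

C1 and C4 have opposite parity, so for the trans isomer the two substituents are e,e in one chair and a,a in the other.
Chair I (phenyl axial, tert-butyl axial): E = 7.64 kcal/mol.
Chair II (phenyl equatorial, tert-butyl equatorial): E = 0.00 kcal/mol.
Chair I is the less stable (higher-energy) conformer, and in that chair the phenyl group is axial.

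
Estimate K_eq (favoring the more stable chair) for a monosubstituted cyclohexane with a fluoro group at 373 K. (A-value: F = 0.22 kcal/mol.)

K ≈ 1.35

One chair has the fluoro group axial (E = 0.22 kcal/mol) and the other has it equatorial (E = 0).
ΔG = 0.22 kcal/mol between the two chairs.
K = exp(ΔG/RT) with R = 1.987×10⁻³ kcal mol⁻¹ K⁻¹ and T = 373 K gives K ≈ 1.35.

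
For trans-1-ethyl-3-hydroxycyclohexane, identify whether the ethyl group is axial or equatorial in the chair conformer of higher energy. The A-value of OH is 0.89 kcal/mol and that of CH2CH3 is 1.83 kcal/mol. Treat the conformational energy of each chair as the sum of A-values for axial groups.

C1 and C3 have the same parity, so for the trans isomer the two substituents are one axial and one equatorial in each chair.
Chair I (hydroxyl axial, ethyl equatorial): E = 0.89 kcal/mol.
Chair II (hydroxyl equatorial, ethyl axial): E = 1.83 kcal/mol.
Chair II is the less stable (higher-energy) conformer, and in that chair the ethyl group is axial.

axial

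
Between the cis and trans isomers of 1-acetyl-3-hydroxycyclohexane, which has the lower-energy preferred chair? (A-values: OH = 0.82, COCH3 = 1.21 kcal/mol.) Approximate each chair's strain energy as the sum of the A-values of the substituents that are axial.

At 1,3 positions (parity same): cis → (e,e or a,a); trans → (a,e or e,a).
Best chair for cis: E = 0.00 kcal/mol; best chair for trans: E = 0.82 kcal/mol.
The cis isomer is lower by 0.82 kcal/mol.

cis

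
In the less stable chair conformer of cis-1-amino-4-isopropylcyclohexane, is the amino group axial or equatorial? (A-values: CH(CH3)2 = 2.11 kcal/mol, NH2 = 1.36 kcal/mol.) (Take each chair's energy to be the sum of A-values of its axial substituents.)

equatorial

C1 and C4 have opposite parity, so for the cis isomer the two substituents are one axial and one equatorial in each chair.
Chair I (isopropyl axial, amino equatorial): E = 2.11 kcal/mol.
Chair II (isopropyl equatorial, amino axial): E = 1.36 kcal/mol.
Chair I is the less stable (higher-energy) conformer, and in that chair the amino group is equatorial.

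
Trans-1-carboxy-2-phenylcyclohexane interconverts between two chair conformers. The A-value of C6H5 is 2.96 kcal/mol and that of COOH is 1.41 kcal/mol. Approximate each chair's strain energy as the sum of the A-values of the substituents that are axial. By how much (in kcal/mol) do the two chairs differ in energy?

4.37 kcal/mol

C1 and C2 have opposite parity, so for the trans isomer the two substituents are e,e in one chair and a,a in the other.
Chair I (phenyl axial, carboxyl axial): E = 4.37 kcal/mol.
Chair II (phenyl equatorial, carboxyl equatorial): E = 0.00 kcal/mol.
ΔE = 4.37 − 0.00 = 4.37 kcal/mol; chair II is more stable.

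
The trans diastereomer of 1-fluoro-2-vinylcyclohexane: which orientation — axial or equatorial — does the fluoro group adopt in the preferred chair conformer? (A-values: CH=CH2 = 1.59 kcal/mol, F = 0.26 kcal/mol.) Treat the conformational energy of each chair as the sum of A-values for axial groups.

equatorial

C1 and C2 have opposite parity, so for the trans isomer the two substituents are e,e in one chair and a,a in the other.
Chair I (vinyl axial, fluoro axial): E = 1.85 kcal/mol.
Chair II (vinyl equatorial, fluoro equatorial): E = 0.00 kcal/mol.
Chair II is the more stable (lower-energy) conformer, and in that chair the fluoro group is equatorial.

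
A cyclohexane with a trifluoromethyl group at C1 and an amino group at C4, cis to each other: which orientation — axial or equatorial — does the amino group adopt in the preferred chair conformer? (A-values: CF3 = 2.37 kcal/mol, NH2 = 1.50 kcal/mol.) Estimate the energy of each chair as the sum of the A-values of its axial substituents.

axial

C1 and C4 have opposite parity, so for the cis isomer the two substituents are one axial and one equatorial in each chair.
Chair I (trifluoromethyl axial, amino equatorial): E = 2.37 kcal/mol.
Chair II (trifluoromethyl equatorial, amino axial): E = 1.50 kcal/mol.
Chair II is the more stable (lower-energy) conformer, and in that chair the amino group is axial.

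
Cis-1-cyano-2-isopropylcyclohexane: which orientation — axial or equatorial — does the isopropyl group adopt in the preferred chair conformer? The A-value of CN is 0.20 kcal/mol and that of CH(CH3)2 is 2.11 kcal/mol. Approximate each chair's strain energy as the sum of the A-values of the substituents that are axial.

C1 and C2 have opposite parity, so for the cis isomer the two substituents are one axial and one equatorial in each chair.
Chair I (cyano axial, isopropyl equatorial): E = 0.20 kcal/mol.
Chair II (cyano equatorial, isopropyl axial): E = 2.11 kcal/mol.
Chair I is the more stable (lower-energy) conformer, and in that chair the isopropyl group is equatorial.

equatorial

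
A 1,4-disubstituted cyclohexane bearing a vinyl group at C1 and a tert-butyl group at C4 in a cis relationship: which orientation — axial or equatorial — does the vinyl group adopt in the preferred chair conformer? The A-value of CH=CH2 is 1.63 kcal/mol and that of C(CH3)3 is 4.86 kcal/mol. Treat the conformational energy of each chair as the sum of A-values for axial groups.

axial

C1 and C4 have opposite parity, so for the cis isomer the two substituents are one axial and one equatorial in each chair.
Chair I (vinyl axial, tert-butyl equatorial): E = 1.63 kcal/mol.
Chair II (vinyl equatorial, tert-butyl axial): E = 4.86 kcal/mol.
Chair I is the more stable (lower-energy) conformer, and in that chair the vinyl group is axial.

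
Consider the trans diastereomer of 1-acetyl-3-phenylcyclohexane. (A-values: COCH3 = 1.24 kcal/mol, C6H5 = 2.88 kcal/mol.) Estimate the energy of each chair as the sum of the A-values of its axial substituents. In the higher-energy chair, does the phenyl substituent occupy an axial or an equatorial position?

C1 and C3 have the same parity, so for the trans isomer the two substituents are one axial and one equatorial in each chair.
Chair I (acetyl axial, phenyl equatorial): E = 1.24 kcal/mol.
Chair II (acetyl equatorial, phenyl axial): E = 2.88 kcal/mol.
Chair II is the less stable (higher-energy) conformer, and in that chair the phenyl group is axial.

axial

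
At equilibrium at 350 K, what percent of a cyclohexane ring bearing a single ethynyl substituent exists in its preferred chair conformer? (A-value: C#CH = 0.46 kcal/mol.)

66.0%

One chair has the ethynyl group axial (E = 0.46 kcal/mol) and the other has it equatorial (E = 0).
ΔG = 0.46 kcal/mol between the two chairs.
K = exp(ΔG/RT) with R = 1.987×10⁻³ kcal mol⁻¹ K⁻¹ and T = 350 K gives K ≈ 1.94.
Fraction in the lower-energy chair = K/(K+1) = 66.0%.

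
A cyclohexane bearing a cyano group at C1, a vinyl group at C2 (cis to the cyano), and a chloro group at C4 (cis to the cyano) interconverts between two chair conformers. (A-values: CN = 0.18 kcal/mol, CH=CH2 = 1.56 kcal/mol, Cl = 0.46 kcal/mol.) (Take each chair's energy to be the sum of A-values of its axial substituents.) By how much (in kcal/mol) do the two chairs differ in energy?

1.84 kcal/mol

Chair I (cyano axial, vinyl equatorial, chloro equatorial): E = 0.18 kcal/mol.
Chair II (cyano equatorial, vinyl axial, chloro axial): E = 2.02 kcal/mol.
ΔE = 2.02 − 0.18 = 1.84 kcal/mol; chair I is more stable.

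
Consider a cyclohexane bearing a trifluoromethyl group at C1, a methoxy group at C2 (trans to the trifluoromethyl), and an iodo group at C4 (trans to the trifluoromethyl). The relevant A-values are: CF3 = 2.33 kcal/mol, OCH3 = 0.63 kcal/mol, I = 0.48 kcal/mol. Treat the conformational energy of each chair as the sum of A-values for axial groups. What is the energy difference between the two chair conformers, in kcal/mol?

3.44 kcal/mol

Chair I (trifluoromethyl axial, methoxy axial, iodo axial): E = 3.44 kcal/mol.
Chair II (trifluoromethyl equatorial, methoxy equatorial, iodo equatorial): E = 0.00 kcal/mol.
ΔE = 3.44 − 0.00 = 3.44 kcal/mol; chair II is more stable.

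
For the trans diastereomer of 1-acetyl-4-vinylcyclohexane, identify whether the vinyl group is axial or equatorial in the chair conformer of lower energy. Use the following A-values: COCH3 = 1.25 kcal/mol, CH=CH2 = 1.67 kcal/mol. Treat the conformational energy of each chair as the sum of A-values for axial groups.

equatorial

C1 and C4 have opposite parity, so for the trans isomer the two substituents are e,e in one chair and a,a in the other.
Chair I (acetyl axial, vinyl axial): E = 2.92 kcal/mol.
Chair II (acetyl equatorial, vinyl equatorial): E = 0.00 kcal/mol.
Chair II is the more stable (lower-energy) conformer, and in that chair the vinyl group is equatorial.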